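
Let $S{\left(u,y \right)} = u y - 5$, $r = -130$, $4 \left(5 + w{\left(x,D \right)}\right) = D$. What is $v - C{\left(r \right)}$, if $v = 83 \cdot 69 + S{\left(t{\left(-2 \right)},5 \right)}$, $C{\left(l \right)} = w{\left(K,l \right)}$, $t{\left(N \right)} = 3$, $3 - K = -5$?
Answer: $\frac{11549}{2} \approx 5774.5$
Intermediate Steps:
$K = 8$ ($K = 3 - -5 = 3 + 5 = 8$)
$w{\left(x,D \right)} = -5 + \frac{D}{4}$
$C{\left(l \right)} = -5 + \frac{l}{4}$
$S{\left(u,y \right)} = -5 + u y$
$v = 5737$ ($v = 83 \cdot 69 + \left(-5 + 3 \cdot 5\right) = 5727 + \left(-5 + 15\right) = 5727 + 10 = 5737$)
$v - C{\left(r \right)} = 5737 - \left(-5 + \frac{1}{4} \left(-130\right)\right) = 5737 - \left(-5 - \frac{65}{2}\right) = 5737 - - \frac{75}{2} = 5737 + \frac{75}{2} = \frac{11549}{2}$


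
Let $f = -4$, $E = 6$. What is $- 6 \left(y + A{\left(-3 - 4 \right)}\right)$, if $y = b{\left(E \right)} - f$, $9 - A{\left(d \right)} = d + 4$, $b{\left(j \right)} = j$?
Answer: $-132$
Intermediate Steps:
$A{\left(d \right)} = 5 - d$ ($A{\left(d \right)} = 9 - \left(d + 4\right) = 9 - \left(4 + d\right) = 5 - d$)
$y = 10$ ($y = 6 - -4 = 6 + 4 = 10$)
$- 6 \left(y + A{\left(-3 - 4 \right)}\right) = - 6 \left(10 + \left(5 - \left(-3 - 4\right)\right)\right) = - 6 \left(10 + \left(5 - -7\right)\right) = - 6 \left(10 + \left(5 + 7\right)\right) = - 6 \left(10 + 12\right) = \left(-6\right) 22 = -132$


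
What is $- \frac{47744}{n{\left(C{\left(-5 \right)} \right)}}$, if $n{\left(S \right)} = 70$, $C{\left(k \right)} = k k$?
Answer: $- \frac{23872}{35} \approx -682.06$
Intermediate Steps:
$C{\left(k \right)} = k^{2}$
$- \frac{47744}{n{\left(C{\left(-5 \right)} \right)}} = - \frac{47744}{70} = \left(-47744\right) \frac{1}{70} = - \frac{23872}{35}$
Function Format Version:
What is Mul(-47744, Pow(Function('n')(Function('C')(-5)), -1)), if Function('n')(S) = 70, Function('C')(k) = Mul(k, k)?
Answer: Rational(-23872, 35) ≈ -682.06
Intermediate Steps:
Function('C')(k) = Pow(k, 2)
Mul(-47744, Pow(Function('n')(Function('C')(-5)), -1)) = Mul(-47744, Pow(70, -1)) = Mul(-47744, Rational(1, 70)) = Rational(-23872, 35)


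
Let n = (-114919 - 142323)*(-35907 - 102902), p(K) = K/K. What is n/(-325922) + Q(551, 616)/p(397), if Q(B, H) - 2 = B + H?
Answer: -17663250980/162961 ≈ -1.0839e+5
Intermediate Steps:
p(K) = 1
Q(B, H) = 2 + B + H (Q(B, H) = 2 + (B + H) = 2 + B + H)
n = 35707504778 (n = -257242*(-138809) = 35707504778)
n/(-325922) + Q(551, 616)/p(397) = 35707504778/(-325922) + (2 + 551 + 616)/1 = 35707504778*(-1/325922) + 1169*1 = -17853752389/162961 + 1169 = -17663250980/162961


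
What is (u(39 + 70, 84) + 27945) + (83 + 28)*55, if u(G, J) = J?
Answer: 34134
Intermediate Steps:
(u(39 + 70, 84) + 27945) + (83 + 28)*55 = (84 + 27945) + (83 + 28)*55 = 28029 + 111*55 = 28029 + 6105 = 34134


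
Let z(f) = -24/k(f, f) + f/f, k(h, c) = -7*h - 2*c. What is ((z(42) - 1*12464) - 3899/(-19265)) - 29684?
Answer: -51153280468/1213695 ≈ -42147.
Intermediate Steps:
z(f) = 1 + 8/(3*f) (z(f) = -24/(-7*f - 2*f) + f/f = -24*(-1/(9*f)) + 1 = -(-8)/(3*f) + 1 = 8/(3*f) + 1 = 1 + 8/(3*f))
((z(42) - 1*12464) - 3899/(-19265)) - 29684 = (((8/3 + 42)/42 - 1*12464) - 3899/(-19265)) - 29684 = (((1/42)*(134/3) - 12464) - 3899*(-1/19265)) - 29684 = ((67/63 - 12464) + 3899/19265) - 29684 = (-785165/63 + 3899/19265) - 29684 = -15125958088/1213695 - 29684 = -51153280468/1213695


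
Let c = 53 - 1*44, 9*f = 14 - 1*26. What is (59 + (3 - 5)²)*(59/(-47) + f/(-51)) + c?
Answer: -54682/799 ≈ -68.438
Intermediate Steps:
f = -4/3 (f = (14 - 1*26)/9 = (14 - 26)/9 = (⅑)*(-12) = -4/3 ≈ -1.3333)
c = 9 (c = 53 - 44 = 9)
(59 + (3 - 5)²)*(59/(-47) + f/(-51)) + c = (59 + (3 - 5)²)*(59/(-47) - 4/3/(-51)) + 9 = (59 + (-2)²)*(59*(-1/47) - 4/3*(-1/51)) + 9 = (59 + 4)*(-59/47 + 4/153) + 9 = 63*(-8839/7191) + 9 = -61873/799 + 9 = -54682/799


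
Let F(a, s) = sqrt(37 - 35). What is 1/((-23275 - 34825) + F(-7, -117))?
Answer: -29050/1687804999 - sqrt(2)/3375609998 ≈ -1.7212e-5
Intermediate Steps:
F(a, s) = sqrt(2)
1/((-23275 - 34825) + F(-7, -117)) = 1/((-23275 - 34825) + sqrt(2)) = 1/(-58100 + sqrt(2))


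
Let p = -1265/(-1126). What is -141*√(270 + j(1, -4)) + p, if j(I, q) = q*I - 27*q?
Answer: 1265/1126 - 141*√374 ≈ -2725.7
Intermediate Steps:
j(I, q) = -27*q + I*q (j(I, q) = I*q - 27*q = -27*q + I*q)
p = 1265/1126 (p = -1265*(-1/1126) = 1265/1126 ≈ 1.1234)
-141*√(270 + j(1, -4)) + p = -141*√(270 - 4*(-27 + 1)) + 1265/1126 = -141*√(270 - 4*(-26)) + 1265/1126 = -141*√(270 + 104) + 1265/1126 = -141*√374 + 1265/1126 = 1265/1126 - 141*√374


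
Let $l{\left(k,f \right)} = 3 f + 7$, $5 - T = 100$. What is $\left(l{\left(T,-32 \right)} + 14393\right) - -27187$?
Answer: $41491$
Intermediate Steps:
$T = -95$ ($T = 5 - 100 = -95$)
$l{\left(k,f \right)} = 7 + 3 f$
$\left(l{\left(T,-32 \right)} + 14393\right) - -27187 = \left(\left(7 + 3 \left(-32\right)\right) + 14393\right) - -27187 = \left(\left(7 - 96\right) + 14393\right) + 27187 = \left(-89 + 14393\right) + 27187 = 14304 + 27187 = 41491$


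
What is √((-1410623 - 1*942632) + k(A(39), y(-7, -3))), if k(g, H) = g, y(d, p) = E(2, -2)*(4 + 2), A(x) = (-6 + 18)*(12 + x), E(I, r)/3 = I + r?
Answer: I*√2352643 ≈ 1533.8*I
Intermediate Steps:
E(I, r) = 3*I + 3*r (E(I, r) = 3*(I + r) = 3*I + 3*r)
A(x) = 144 + 12*x (A(x) = 12*(12 + x) = 144 + 12*x)
y(d, p) = 0 (y(d, p) = (3*2 + 3*(-2))*(4 + 2) = (6 - 6)*6 = 0*6 = 0)
√((-1410623 - 1*942632) + k(A(39), y(-7, -3))) = √((-1410623 - 1*942632) + (144 + 12*39)) = √((-1410623 - 942632) + (144 + 468)) = √(-2353255 + 612) = √(-2352643) = I*√2352643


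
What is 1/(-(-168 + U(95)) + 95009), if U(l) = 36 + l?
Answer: 1/95046 ≈ 1.0521e-5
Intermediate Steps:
1/(-(-168 + U(95)) + 95009) = 1/(-(-168 + (36 + 95)) + 95009) = 1/(-(-168 + 131) + 95009) = 1/(-1*(-37) + 95009) = 1/(37 + 95009) = 1/95046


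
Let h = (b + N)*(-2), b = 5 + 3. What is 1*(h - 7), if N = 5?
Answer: -33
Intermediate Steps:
b = 8
h = -26 (h = (8 + 5)*(-2) = 13*(-2) = -26)
1*(h - 7) = 1*(-26 - 7) = 1*(-33) = -33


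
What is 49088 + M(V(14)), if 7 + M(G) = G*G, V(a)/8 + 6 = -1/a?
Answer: 2520569/49 ≈ 51440.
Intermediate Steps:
V(a) = -48 - 8/a (V(a) = -48 + 8*(-1/a) = -48 - 8/a)
M(G) = -7 + G² (M(G) = -7 + G*G = -7 + G²)
49088 + M(V(14)) = 49088 + (-7 + (-48 - 8/14)²) = 49088 + (-7 + (-48 - 8*1/14)²) = 49088 + (-7 + (-48 - 4/7)²) = 49088 + (-7 + (-340/7)²) = 49088 + (-7 + 115600/49) = 49088 + 115257/49 = 2520569/49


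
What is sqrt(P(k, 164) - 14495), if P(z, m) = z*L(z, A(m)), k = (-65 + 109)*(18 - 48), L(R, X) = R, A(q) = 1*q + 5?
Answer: sqrt(1727905) ≈ 1314.5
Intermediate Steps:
A(q) = 5 + q (A(q) = q + 5 = 5 + q)
k = -1320 (k = 44*(-30) = -1320)
P(z, m) = z**2 (P(z, m) = z*z = z**2)
sqrt(P(k, 164) - 14495) = sqrt((-1320)**2 - 14495) = sqrt(1742400 - 14495) = sqrt(1727905)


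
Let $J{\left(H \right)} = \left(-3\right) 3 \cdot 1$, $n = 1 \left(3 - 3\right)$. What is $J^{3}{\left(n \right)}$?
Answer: $-729$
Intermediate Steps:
$n = 0$ ($n = 1 \cdot 0 = 0$)
$J{\left(H \right)} = -9$ ($J{\left(H \right)} = \left(-9\right) 1 = -9$)
$J^{3}{\left(n \right)} = \left(-9\right)^{3} = -729$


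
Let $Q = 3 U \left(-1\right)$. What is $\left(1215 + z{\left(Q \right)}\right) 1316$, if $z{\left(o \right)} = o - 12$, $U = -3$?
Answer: $1594992$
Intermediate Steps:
$Q = 9$ ($Q = 3 \left(-3\right) \left(-1\right) = \left(-9\right) \left(-1\right) = 9$)
$z{\left(o \right)} = -12 + o$ ($z{\left(o \right)} = o - 12 = -12 + o$)
$\left(1215 + z{\left(Q \right)}\right) 1316 = \left(1215 + \left(-12 + 9\right)\right) 1316 = \left(1215 - 3\right) 1316 = 1212 \cdot 1316 = 1594992$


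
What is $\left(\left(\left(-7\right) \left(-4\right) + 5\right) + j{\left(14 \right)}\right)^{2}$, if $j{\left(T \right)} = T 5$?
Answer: $10609$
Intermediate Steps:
$j{\left(T \right)} = 5 T$
$\left(\left(\left(-7\right) \left(-4\right) + 5\right) + j{\left(14 \right)}\right)^{2} = \left(\left(\left(-7\right) \left(-4\right) + 5\right) + 5 \cdot 14\right)^{2} = \left(\left(28 + 5\right) + 70\right)^{2} = \left(33 + 70\right)^{2} = 103^{2} = 10609$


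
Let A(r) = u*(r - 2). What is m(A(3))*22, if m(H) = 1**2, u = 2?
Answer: 22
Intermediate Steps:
A(r) = -4 + 2*r (A(r) = 2*(r - 2) = 2*(-2 + r) = -4 + 2*r)
m(H) = 1
m(A(3))*22 = 1*22 = 22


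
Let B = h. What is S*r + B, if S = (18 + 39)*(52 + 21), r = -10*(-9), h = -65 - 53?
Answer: 374372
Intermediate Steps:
h = -118
B = -118
r = 90
S = 4161 (S = 57*73 = 4161)
S*r + B = 4161*90 - 118 = 374490 - 118 = 374372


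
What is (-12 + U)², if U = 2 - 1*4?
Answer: 196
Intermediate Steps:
U = -2 (U = 2 - 4 = -2)
(-12 + U)² = (-12 - 2)² = (-14)² = 196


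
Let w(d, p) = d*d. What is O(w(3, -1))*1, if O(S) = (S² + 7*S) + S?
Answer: 153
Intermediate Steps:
w(d, p) = d²
O(S) = S² + 8*S
O(w(3, -1))*1 = (3²*(8 + 3²))*1 = (9*(8 + 9))*1 = (9*17)*1 = 153*1 = 153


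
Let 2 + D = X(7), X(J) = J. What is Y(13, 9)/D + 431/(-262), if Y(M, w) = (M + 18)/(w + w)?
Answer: -7667/5895 ≈ -1.3006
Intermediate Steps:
Y(M, w) = (18 + M)/(2*w) (Y(M, w) = (18 + M)/((2*w)) = (18 + M)*(1/(2*w)) = (18 + M)/(2*w))
D = 5 (D = -2 + 7 = 5)
Y(13, 9)/D + 431/(-262) = ((½)*(18 + 13)/9)/5 + 431/(-262) = ((½)*(⅑)*31)*(⅕) + 431*(-1/262) = (31/18)*(⅕) - 431/262 = 31/90 - 431/262 = -7667/5895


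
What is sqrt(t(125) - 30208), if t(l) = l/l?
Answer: I*sqrt(30207) ≈ 173.8*I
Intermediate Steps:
t(l) = 1
sqrt(t(125) - 30208) = sqrt(1 - 30208) = sqrt(-30207) = I*sqrt(30207)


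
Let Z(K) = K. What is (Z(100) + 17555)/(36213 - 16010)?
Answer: 17655/20203 ≈ 0.87388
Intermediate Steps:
(Z(100) + 17555)/(36213 - 16010) = (100 + 17555)/(36213 - 16010) = 17655/20203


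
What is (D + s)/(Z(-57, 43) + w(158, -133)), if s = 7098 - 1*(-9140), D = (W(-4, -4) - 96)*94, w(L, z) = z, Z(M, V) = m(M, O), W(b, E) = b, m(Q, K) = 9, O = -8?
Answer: -3419/62 ≈ -55.145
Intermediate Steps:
Z(M, V) = 9
D = -9400 (D = (-4 - 96)*94 = -100*94 = -9400)
s = 16238 (s = 7098 + 9140 = 16238)
(D + s)/(Z(-57, 43) + w(158, -133)) = (-9400 + 16238)/(9 - 133) = 6838/(-124) = 6838*(-1/124) = -3419/62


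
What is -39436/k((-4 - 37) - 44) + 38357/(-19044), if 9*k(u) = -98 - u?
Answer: 6758674015/247572 ≈ 27300.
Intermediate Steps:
k(u) = -98/9 - u/9 (k(u) = (-98 - u)/9 = -98/9 - u/9)
-39436/k((-4 - 37) - 44) + 38357/(-19044) = -39436/(-98/9 - ((-4 - 37) - 44)/9) + 38357/(-19044) = -39436/(-98/9 - (-41 - 44)/9) + 38357*(-1/19044) = -39436/(-98/9 - 1/9*(-85)) - 38357/19044 = -39436/(-98/9 + 85/9) - 38357/19044 = -39436/(-13/9) - 38357/19044 = -39436*(-9/13) - 38357/19044 = 354924/13 - 38357/19044 = 6758674015/247572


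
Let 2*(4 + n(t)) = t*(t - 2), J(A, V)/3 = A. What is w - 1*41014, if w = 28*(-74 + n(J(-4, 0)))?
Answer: -40846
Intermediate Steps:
J(A, V) = 3*A
n(t) = -4 + t*(-2 + t)/2 (n(t) = -4 + (t*(t - 2))/2 = -4 + (t*(-2 + t))/2 = -4 + t*(-2 + t)/2)
w = 168 (w = 28*(-74 + (-4 + (3*(-4))²/2 - 3*(-4))) = 28*(-74 + (-4 + (½)*(-12)² - 1*(-12))) = 28*(-74 + (-4 + (½)*144 + 12)) = 28*(-74 + (-4 + 72 + 12)) = 28*(-74 + 80) = 28*6 = 168)
w - 1*41014 = 168 - 1*41014 = 168 - 41014 = -40846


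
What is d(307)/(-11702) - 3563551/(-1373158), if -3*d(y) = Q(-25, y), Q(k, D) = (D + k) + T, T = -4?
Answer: 62741879665/24103042374 ≈ 2.6031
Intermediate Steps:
Q(k, D) = -4 + D + k (Q(k, D) = (D + k) - 4 = -4 + D + k)
d(y) = 29/3 - y/3 (d(y) = -(-4 + y - 25)/3 = -(-29 + y)/3 = 29/3 - y/3)
d(307)/(-11702) - 3563551/(-1373158) = (29/3 - ⅓*307)/(-11702) - 3563551/(-1373158) = (29/3 - 307/3)*(-1/11702) - 3563551*(-1/1373158) = -278/3*(-1/11702) + 3563551/1373158 = 139/17553 + 3563551/1373158 = 62741879665/24103042374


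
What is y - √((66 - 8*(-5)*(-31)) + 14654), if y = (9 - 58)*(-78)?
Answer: 3822 - 2*√3370 ≈ 3705.9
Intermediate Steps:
y = 3822 (y = -49*(-78) = 3822)
y - √((66 - 8*(-5)*(-31)) + 14654) = 3822 - √((66 - 8*(-5)*(-31)) + 14654) = 3822 - √((66 + 40*(-31)) + 14654) = 3822 - √((66 - 1240) + 14654) = 3822 - √(-1174 + 14654) = 3822 - √13480 = 3822 - 2*√3370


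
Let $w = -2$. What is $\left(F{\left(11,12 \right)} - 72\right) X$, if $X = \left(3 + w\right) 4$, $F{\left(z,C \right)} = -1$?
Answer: $-292$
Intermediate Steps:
$X = 4$ ($X = \left(3 - 2\right) 4 = 1 \cdot 4 = 4$)
$\left(F{\left(11,12 \right)} - 72\right) X = \left(-1 - 72\right) 4 = \left(-73\right) 4 = -292$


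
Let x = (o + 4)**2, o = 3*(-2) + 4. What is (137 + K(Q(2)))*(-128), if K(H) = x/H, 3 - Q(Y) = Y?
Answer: -18048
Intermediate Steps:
Q(Y) = 3 - Y
o = -2 (o = -6 + 4 = -2)
x = 4 (x = (-2 + 4)**2 = 2**2 = 4)
K(H) = 4/H
(137 + K(Q(2)))*(-128) = (137 + 4/(3 - 1*2))*(-128) = (137 + 4/(3 - 2))*(-128) = (137 + 4/1)*(-128) = (137 + 4*1)*(-128) = (137 + 4)*(-128) = 141*(-128) = -18048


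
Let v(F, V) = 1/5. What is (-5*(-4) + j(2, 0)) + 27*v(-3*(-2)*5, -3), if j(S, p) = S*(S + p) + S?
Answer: 157/5 ≈ 31.400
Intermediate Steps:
j(S, p) = S + S*(S + p)
v(F, V) = ⅕ (v(F, V) = 1*(⅕) = ⅕)
(-5*(-4) + j(2, 0)) + 27*v(-3*(-2)*5, -3) = (-5*(-4) + 2*(1 + 2 + 0)) + 27*(⅕) = (20 + 2*3) + 27/5 = (20 + 6) + 27/5 = 26 + 27/5 = 157/5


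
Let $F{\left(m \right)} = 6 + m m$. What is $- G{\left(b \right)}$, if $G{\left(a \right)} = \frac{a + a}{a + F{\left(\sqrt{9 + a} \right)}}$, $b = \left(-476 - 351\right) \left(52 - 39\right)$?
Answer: $- \frac{21502}{21487} \approx -1.0007$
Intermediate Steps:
$F{\left(m \right)} = 6 + m^{2}$
$b = -10751$ ($b = \left(-827\right) 13 = -10751$)
$G{\left(a \right)} = \frac{2 a}{15 + 2 a}$ ($G{\left(a \right)} = \frac{a + a}{a + \left(6 + \left(\sqrt{9 + a}\right)^{2}\right)} = \frac{2 a}{a + \left(6 + \left(9 + a\right)\right)} = \frac{2 a}{a + \left(15 + a\right)} = \frac{2 a}{15 + 2 a}$)
$- G{\left(b \right)} = - \frac{2 \left(-10751\right)}{15 + 2 \left(-10751\right)} = - \frac{2 \left(-10751\right)}{15 - 21502} = - \frac{2 \left(-10751\right)}{-21487} = - \frac{2 \left(-10751\right) \left(-1\right)}{21487} = \left(-1\right) \frac{21502}{21487} = - \frac{21502}{21487}$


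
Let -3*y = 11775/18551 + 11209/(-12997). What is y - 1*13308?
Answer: -9625914823144/723322041 ≈ -13308.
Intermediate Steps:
y = 54898484/723322041 (y = -(11775/18551 + 11209/(-12997))/3 = -(11775*(1/18551) + 11209*(-1/12997))/3 = -(11775/18551 - 11209/12997)/3 = -1/3*(-54898484/241107347) = 54898484/723322041 ≈ 0.075898)
y - 1*13308 = 54898484/723322041 - 1*13308 = 54898484/723322041 - 13308 = -9625914823144/723322041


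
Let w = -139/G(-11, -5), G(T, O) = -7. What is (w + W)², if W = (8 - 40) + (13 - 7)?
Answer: 1849/49 ≈ 37.735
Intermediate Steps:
w = 139/7 (w = -139/(-7) = -139*(-⅐) = 139/7 ≈ 19.857)
W = -26 (W = -32 + 6 = -26)
(w + W)² = (139/7 - 26)² = (-43/7)² = 1849/49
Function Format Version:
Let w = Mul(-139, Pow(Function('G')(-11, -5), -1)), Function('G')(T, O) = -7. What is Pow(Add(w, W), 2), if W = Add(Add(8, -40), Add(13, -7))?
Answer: Rational(1849, 49) ≈ 37.735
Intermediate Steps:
w = Rational(139, 7) (w = Mul(-139, Pow(-7, -1)) = Mul(-139, Rational(-1, 7)) = Rational(139, 7) ≈ 19.857)
W = -26 (W = Add(-32, 6) = -26)
Pow(Add(w, W), 2) = Pow(Add(Rational(139, 7), -26), 2) = Pow(Rational(-43, 7), 2) = Rational(1849, 49)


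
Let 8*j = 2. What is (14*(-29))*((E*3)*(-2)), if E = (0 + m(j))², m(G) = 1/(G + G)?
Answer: 9744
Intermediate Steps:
j = ¼ (j = (⅛)*2 = ¼ ≈ 0.25000)
m(G) = 1/(2*G)
E = 4 (E = (0 + 1/(2*(¼)))² = (0 + (½)*4)² = (0 + 2)² = 2² = 4)
(14*(-29))*((E*3)*(-2)) = (14*(-29))*((4*3)*(-2)) = -4872*(-2) = -406*(-24) = 9744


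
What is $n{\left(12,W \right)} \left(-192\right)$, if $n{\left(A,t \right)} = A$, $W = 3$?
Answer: $-2304$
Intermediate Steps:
$n{\left(12,W \right)} \left(-192\right) = 12 \left(-192\right) = -2304$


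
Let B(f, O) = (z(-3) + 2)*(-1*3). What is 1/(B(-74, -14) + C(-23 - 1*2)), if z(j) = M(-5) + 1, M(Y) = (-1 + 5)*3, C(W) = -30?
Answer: -1/75 ≈ -0.013333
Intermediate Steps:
M(Y) = 12 (M(Y) = 4*3 = 12)
z(j) = 13 (z(j) = 12 + 1 = 13)
B(f, O) = -45 (B(f, O) = (13 + 2)*(-1*3) = 15*(-3) = -45)
1/(B(-74, -14) + C(-23 - 1*2)) = 1/(-45 - 30) = 1/(-75) = -1/75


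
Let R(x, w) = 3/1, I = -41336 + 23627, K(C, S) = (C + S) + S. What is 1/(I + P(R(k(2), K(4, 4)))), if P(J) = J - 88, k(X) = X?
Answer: -1/17794 ≈ -5.6199e-5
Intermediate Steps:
K(C, S) = C + 2*S
I = -17709
R(x, w) = 3 (R(x, w) = 3*1 = 3)
P(J) = -88 + J
1/(I + P(R(k(2), K(4, 4)))) = 1/(-17709 + (-88 + 3)) = 1/(-17709 - 85) = 1/(-17794) = -1/17794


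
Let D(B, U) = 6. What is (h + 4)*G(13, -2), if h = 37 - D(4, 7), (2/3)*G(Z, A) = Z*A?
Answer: -1365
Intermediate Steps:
G(Z, A) = 3*A*Z/2 (G(Z, A) = 3*(Z*A)/2 = 3*(A*Z)/2 = 3*A*Z/2)
h = 31 (h = 37 - 1*6 = 37 - 6 = 31)
(h + 4)*G(13, -2) = (31 + 4)*((3/2)*(-2)*13) = 35*(-39) = -1365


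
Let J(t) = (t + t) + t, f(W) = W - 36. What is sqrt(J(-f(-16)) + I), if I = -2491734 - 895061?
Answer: I*sqrt(3386639) ≈ 1840.3*I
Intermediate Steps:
f(W) = -36 + W
J(t) = 3*t (J(t) = 2*t + t = 3*t)
I = -3386795
sqrt(J(-f(-16)) + I) = sqrt(3*(-(-36 - 16)) - 3386795) = sqrt(3*(-1*(-52)) - 3386795) = sqrt(3*52 - 3386795) = sqrt(156 - 3386795) = sqrt(-3386639) = I*sqrt(3386639)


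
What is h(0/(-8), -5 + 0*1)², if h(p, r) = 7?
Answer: 49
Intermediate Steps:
h(0/(-8), -5 + 0*1)² = 7² = 49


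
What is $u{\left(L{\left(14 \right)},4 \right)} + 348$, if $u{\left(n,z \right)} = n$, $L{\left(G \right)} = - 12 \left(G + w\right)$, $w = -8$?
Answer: $276$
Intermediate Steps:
$L{\left(G \right)} = 96 - 12 G$ ($L{\left(G \right)} = - 12 \left(G - 8\right) = - 12 \left(-8 + G\right) = 96 - 12 G$)
$u{\left(L{\left(14 \right)},4 \right)} + 348 = \left(96 - 168\right) + 348 = -72 + 348 = 276$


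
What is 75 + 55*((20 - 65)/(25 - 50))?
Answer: 174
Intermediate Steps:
75 + 55*((20 - 65)/(25 - 50)) = 75 + 55*(-45/(-25)) = 75 + 55*(-45*(-1/25)) = 75 + 55*(9/5) = 75 + 99 = 174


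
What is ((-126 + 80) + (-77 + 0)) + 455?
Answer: 332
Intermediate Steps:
((-126 + 80) + (-77 + 0)) + 455 = (-46 - 77) + 455 = -123 + 455 = 332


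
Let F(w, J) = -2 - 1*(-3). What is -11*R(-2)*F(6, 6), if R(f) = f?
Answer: 22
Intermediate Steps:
F(w, J) = 1 (F(w, J) = -2 + 3 = 1)
-11*R(-2)*F(6, 6) = -(-22) = -11*(-2) = 22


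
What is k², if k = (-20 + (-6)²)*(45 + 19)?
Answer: 1048576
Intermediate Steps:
k = 1024 (k = (-20 + 36)*64 = 16*64 = 1024)
k² = 1024² = 1048576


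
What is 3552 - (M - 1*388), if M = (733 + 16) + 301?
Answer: 2890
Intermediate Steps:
M = 1050 (M = 749 + 301 = 1050)
3552 - (M - 1*388) = 3552 - (1050 - 1*388) = 3552 - (1050 - 388) = 3552 - 1*662 = 3552 - 662 = 2890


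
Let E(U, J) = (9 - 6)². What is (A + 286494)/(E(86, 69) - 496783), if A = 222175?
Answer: -508669/496774 ≈ -1.0239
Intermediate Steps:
E(U, J) = 9 (E(U, J) = 3² = 9)
(A + 286494)/(E(86, 69) - 496783) = (222175 + 286494)/(9 - 496783) = 508669/(-496774) = 508669*(-1/496774) = -508669/496774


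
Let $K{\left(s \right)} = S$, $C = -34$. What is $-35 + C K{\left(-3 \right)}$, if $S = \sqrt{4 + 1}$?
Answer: $-35 - 34 \sqrt{5} \approx -111.03$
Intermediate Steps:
$S = \sqrt{5} \approx 2.2361$
$K{\left(s \right)} = \sqrt{5}$
$-35 + C K{\left(-3 \right)} = -35 - 34 \sqrt{5}$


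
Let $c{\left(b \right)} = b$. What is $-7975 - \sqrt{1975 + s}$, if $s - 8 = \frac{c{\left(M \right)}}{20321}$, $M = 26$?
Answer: $-7975 - \frac{\sqrt{818866578649}}{20321} \approx -8019.5$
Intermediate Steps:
$s = \frac{162594}{20321}$ ($s = 8 + \frac{26}{20321} = \frac{162594}{20321} \approx 8.0013$)
$-7975 - \sqrt{1975 + s} = -7975 - \sqrt{1975 + \frac{162594}{20321}} = -7975 - \sqrt{\frac{40296569}{20321}} = -7975 - \frac{\sqrt{818866578649}}{20321}$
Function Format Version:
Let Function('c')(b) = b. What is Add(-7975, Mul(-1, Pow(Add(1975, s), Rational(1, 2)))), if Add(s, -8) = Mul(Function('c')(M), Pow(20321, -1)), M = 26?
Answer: Add(-7975, Mul(Rational(-1, 20321), Pow(818866578649, Rational(1, 2)))) ≈ -8019.5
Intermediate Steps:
s = Rational(162594, 20321) (s = Add(8, Mul(26, Pow(20321, -1))) = Add(8, Mul(26, Rational(1, 20321))) = Add(8, Rational(26, 20321)) = Rational(162594, 20321) ≈ 8.0013)
Add(-7975, Mul(-1, Pow(Add(1975, s), Rational(1, 2)))) = Add(-7975, Mul(-1, Pow(Add(1975, Rational(162594, 20321)), Rational(1, 2)))) = Add(-7975, Mul(-1, Pow(Rational(40296569, 20321), Rational(1, 2)))) = Add(-7975, Mul(-1, Mul(Rational(1, 20321), Pow(818866578649, Rational(1, 2))))) = Add(-7975, Mul(Rational(-1, 20321), Pow(818866578649, Rational(1, 2))))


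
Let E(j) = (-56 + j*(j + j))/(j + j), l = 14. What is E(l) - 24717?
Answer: -24705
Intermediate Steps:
E(j) = (-56 + 2*j²)/(2*j) (E(j) = (-56 + j*(2*j))/((2*j)) = (-56 + 2*j²)*(1/(2*j)) = (-56 + 2*j²)/(2*j))
E(l) - 24717 = (14 - 28/14) - 24717 = (14 - 28*1/14) - 24717 = (14 - 2) - 24717 = 12 - 24717 = -24705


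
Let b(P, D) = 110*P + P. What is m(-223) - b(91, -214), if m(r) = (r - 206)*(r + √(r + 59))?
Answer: 85566 - 858*I*√41 ≈ 85566.0 - 5493.9*I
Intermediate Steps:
b(P, D) = 111*P
m(r) = (-206 + r)*(r + √(59 + r))
m(-223) - b(91, -214) = ((-223)² - 206*(-223) - 206*√(59 - 223) - 223*√(59 - 223)) - 111*91 = (49729 + 45938 - 412*I*√41 - 446*I*√41) - 1*10101 = (49729 + 45938 - 412*I*√41 - 446*I*√41) - 10101 = (95667 - 858*I*√41) - 10101 = 85566 - 858*I*√41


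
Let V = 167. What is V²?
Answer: 27889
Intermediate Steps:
V² = 167² = 27889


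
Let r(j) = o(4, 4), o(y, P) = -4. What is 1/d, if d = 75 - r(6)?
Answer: 1/79 ≈ 0.012658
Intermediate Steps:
r(j) = -4
d = 79 (d = 75 - 1*(-4) = 75 + 4 = 79)
1/d = 1/79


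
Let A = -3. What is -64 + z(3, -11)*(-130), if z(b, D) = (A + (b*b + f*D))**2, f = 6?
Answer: -468064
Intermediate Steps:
z(b, D) = (-3 + b**2 + 6*D)**2 (z(b, D) = (-3 + (b*b + 6*D))**2 = (-3 + (b**2 + 6*D))**2 = (-3 + b**2 + 6*D)**2)
-64 + z(3, -11)*(-130) = -64 + (-3 + 3**2 + 6*(-11))**2*(-130) = -64 + (-3 + 9 - 66)**2*(-130) = -64 + (-60)**2*(-130) = -64 + 3600*(-130) = -64 - 468000 = -468064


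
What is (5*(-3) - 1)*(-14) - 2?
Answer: 222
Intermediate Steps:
(5*(-3) - 1)*(-14) - 2 = (-15 - 1)*(-14) - 2 = -16*(-14) - 2 = 224 - 2 = 222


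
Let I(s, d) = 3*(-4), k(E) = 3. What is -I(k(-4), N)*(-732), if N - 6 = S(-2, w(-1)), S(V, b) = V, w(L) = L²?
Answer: -8784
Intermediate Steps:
N = 4 (N = 6 - 2 = 4)
I(s, d) = -12
-I(k(-4), N)*(-732) = -(-12)*(-732) = -1*8784 = -8784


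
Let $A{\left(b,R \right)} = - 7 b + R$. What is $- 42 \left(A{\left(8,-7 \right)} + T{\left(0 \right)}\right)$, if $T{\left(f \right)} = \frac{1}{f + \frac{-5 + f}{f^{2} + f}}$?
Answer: $2646$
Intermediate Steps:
$A{\left(b,R \right)} = R - 7 b$
$T{\left(f \right)} = \frac{1}{f + \frac{-5 + f}{f + f^{2}}}$
$- 42 \left(A{\left(8,-7 \right)} + T{\left(0 \right)}\right) = - 42 \left(\left(-7 - 56\right) + \frac{0 \left(1 + 0\right)}{-5 + 0 + 0^{2} + 0^{3}}\right) = - 42 \left(\left(-7 - 56\right) + 0 \frac{1}{-5 + 0 + 0 + 0} \cdot 1\right) = - 42 \left(-63 + 0 \frac{1}{-5} \cdot 1\right) = - 42 \left(-63 + 0 \left(- \frac{1}{5}\right) 1\right) = - 42 \left(-63 + 0\right) = \left(-42\right) \left(-63\right) = 2646$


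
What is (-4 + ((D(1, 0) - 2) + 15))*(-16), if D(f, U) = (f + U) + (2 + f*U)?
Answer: -192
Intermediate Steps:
D(f, U) = 2 + U + f + U*f (D(f, U) = (U + f) + (2 + U*f) = 2 + U + f + U*f)
(-4 + ((D(1, 0) - 2) + 15))*(-16) = (-4 + (((2 + 0 + 1 + 0*1) - 2) + 15))*(-16) = (-4 + (((2 + 0 + 1 + 0) - 2) + 15))*(-16) = (-4 + ((3 - 2) + 15))*(-16) = (-4 + (1 + 15))*(-16) = (-4 + 16)*(-16) = 12*(-16) = -192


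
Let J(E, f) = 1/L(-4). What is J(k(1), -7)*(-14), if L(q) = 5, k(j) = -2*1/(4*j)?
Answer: -14/5 ≈ -2.8000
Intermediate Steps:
k(j) = -1/(2*j)
J(E, f) = ⅕ (J(E, f) = 1/5 = ⅕)
J(k(1), -7)*(-14) = (⅕)*(-14) = -14/5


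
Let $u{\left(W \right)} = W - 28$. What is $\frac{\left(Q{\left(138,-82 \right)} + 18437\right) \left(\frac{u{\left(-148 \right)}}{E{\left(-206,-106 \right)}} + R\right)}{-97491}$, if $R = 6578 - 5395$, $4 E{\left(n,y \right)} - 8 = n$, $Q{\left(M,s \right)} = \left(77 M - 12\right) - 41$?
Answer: $- \frac{103265930}{292473} \approx -353.08$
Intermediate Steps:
$u{\left(W \right)} = -28 + W$
$Q{\left(M,s \right)} = -53 + 77 M$ ($Q{\left(M,s \right)} = \left(-12 + 77 M\right) - 41 = -53 + 77 M$)
$E{\left(n,y \right)} = 2 + \frac{n}{4}$
$R = 1183$
$\frac{\left(Q{\left(138,-82 \right)} + 18437\right) \left(\frac{u{\left(-148 \right)}}{E{\left(-206,-106 \right)}} + R\right)}{-97491} = \frac{\left(\left(-53 + 77 \cdot 138\right) + 18437\right) \left(\frac{-28 - 148}{2 + \frac{1}{4} \left(-206\right)} + 1183\right)}{-97491} = \left(\left(-53 + 10626\right) + 18437\right) \left(- \frac{176}{2 - \frac{103}{2}} + 1183\right) \left(- \frac{1}{97491}\right) = \left(10573 + 18437\right) \left(- \frac{176}{- \frac{99}{2}} + 1183\right) \left(- \frac{1}{97491}\right) = 29010 \left(\left(-176\right) \left(- \frac{2}{99}\right) + 1183\right) \left(- \frac{1}{97491}\right) = 29010 \left(\frac{32}{9} + 1183\right) \left(- \frac{1}{97491}\right) = 29010 \cdot \frac{10679}{9} \left(- \frac{1}{97491}\right) = \frac{103265930}{3} \left(- \frac{1}{97491}\right) = - \frac{103265930}{292473}$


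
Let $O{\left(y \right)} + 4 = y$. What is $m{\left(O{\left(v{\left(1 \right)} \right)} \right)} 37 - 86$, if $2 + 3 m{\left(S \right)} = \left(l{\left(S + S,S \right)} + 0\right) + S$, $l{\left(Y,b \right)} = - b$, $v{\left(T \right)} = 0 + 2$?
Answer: $- \frac{332}{3} \approx -110.67$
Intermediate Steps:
$v{\left(T \right)} = 2$
$O{\left(y \right)} = -4 + y$
$m{\left(S \right)} = - \frac{2}{3}$ ($m{\left(S \right)} = - \frac{2}{3} + \frac{\left(- S + 0\right) + S}{3} = - \frac{2}{3} + \frac{- S + S}{3} = - \frac{2}{3} + \frac{1}{3} \cdot 0 = - \frac{2}{3} + 0 = - \frac{2}{3}$)
$m{\left(O{\left(v{\left(1 \right)} \right)} \right)} 37 - 86 = \left(- \frac{2}{3}\right) 37 - 86 = - \frac{74}{3} - 86 = - \frac{332}{3}$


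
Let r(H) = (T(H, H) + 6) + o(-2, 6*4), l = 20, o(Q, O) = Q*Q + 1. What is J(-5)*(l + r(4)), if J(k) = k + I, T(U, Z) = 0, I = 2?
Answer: -93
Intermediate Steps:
o(Q, O) = 1 + Q**2 (o(Q, O) = Q**2 + 1 = 1 + Q**2)
J(k) = 2 + k (J(k) = k + 2 = 2 + k)
r(H) = 11 (r(H) = (0 + 6) + (1 + (-2)**2) = 6 + (1 + 4) = 6 + 5 = 11)
J(-5)*(l + r(4)) = (2 - 5)*(20 + 11) = -3*31 = -93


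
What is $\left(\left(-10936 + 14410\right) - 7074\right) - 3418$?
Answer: $-7018$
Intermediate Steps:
$\left(\left(-10936 + 14410\right) - 7074\right) - 3418 = \left(3474 - 7074\right) - 3418 = -3600 - 3418 = -7018$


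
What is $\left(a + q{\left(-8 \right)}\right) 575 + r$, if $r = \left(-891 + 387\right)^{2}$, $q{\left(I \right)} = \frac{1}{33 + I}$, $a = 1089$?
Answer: $880214$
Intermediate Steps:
$r = 254016$ ($r = \left(-504\right)^{2} = 254016$)
$\left(a + q{\left(-8 \right)}\right) 575 + r = \left(1089 + \frac{1}{33 - 8}\right) 575 + 254016 = \left(1089 + \frac{1}{25}\right) 575 + 254016 = \frac{27226}{25} \cdot 575 + 254016 = 626198 + 254016 = 880214$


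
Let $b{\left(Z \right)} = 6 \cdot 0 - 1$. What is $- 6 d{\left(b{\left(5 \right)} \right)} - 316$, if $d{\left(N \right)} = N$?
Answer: $-310$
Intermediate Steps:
$b{\left(Z \right)} = -1$ ($b{\left(Z \right)} = 0 - 1 = -1$)
$- 6 d{\left(b{\left(5 \right)} \right)} - 316 = \left(-6\right) \left(-1\right) - 316 = 6 - 316 = -310$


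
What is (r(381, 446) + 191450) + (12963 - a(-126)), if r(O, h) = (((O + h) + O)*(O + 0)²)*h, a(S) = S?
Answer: 78208306187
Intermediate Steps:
r(O, h) = h*O²*(h + 2*O) (r(O, h) = ((h + 2*O)*O²)*h = (O²*(h + 2*O))*h = h*O²*(h + 2*O))
(r(381, 446) + 191450) + (12963 - a(-126)) = (446*381²*(446 + 2*381) + 191450) + (12963 - 1*(-126)) = (446*145161*(446 + 762) + 191450) + (12963 + 126) = (446*145161*1208 + 191450) + 13089 = (78208101648 + 191450) + 13089 = 78208293098 + 13089 = 78208306187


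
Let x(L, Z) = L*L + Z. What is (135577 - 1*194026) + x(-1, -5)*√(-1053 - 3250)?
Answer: -58449 - 4*I*√4303 ≈ -58449.0 - 262.39*I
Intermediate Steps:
x(L, Z) = Z + L² (x(L, Z) = L² + Z = Z + L²)
(135577 - 1*194026) + x(-1, -5)*√(-1053 - 3250) = (135577 - 1*194026) + (-5 + (-1)²)*√(-1053 - 3250) = (135577 - 194026) + (-5 + 1)*√(-4303) = -58449 - 4*I*√4303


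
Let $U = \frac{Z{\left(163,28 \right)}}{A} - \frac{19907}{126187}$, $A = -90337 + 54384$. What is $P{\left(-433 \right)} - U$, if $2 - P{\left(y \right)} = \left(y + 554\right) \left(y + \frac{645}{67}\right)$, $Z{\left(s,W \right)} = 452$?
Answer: $\frac{15572258987104585}{303965681137} \approx 51230.0$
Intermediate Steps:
$A = -35953$
$P{\left(y \right)} = 2 - \left(554 + y\right) \left(\frac{645}{67} + y\right)$ ($P{\left(y \right)} = 2 - \left(y + 554\right) \left(y + \frac{645}{67}\right) = 2 - \left(554 + y\right) \left(y + 645 \cdot \frac{1}{67}\right) = 2 - \left(554 + y\right) \left(y + \frac{645}{67}\right) = 2 - \left(554 + y\right) \left(\frac{645}{67} + y\right)$)
$U = - \frac{772752895}{4536801211}$ ($U = \frac{452}{-35953} - \frac{19907}{126187} = 452 \left(- \frac{1}{35953}\right) - \frac{19907}{126187} = - \frac{452}{35953} - \frac{19907}{126187} = - \frac{772752895}{4536801211} \approx -0.17033$)
$P{\left(-433 \right)} - U = \left(- \frac{357196}{67} - \left(-433\right)^{2} - - \frac{16351379}{67}\right) - - \frac{772752895}{4536801211} = \left(- \frac{357196}{67} - 187489 + \frac{16351379}{67}\right) + \frac{772752895}{4536801211} = \frac{3432420}{67} + \frac{772752895}{4536801211} = \frac{15572258987104585}{303965681137}$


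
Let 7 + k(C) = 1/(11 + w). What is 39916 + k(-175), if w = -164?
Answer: 6106076/153 ≈ 39909.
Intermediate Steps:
k(C) = -1072/153 (k(C) = -7 + 1/(11 - 164) = -7 + 1/(-153) = -7 - 1/153 = -1072/153)
39916 + k(-175) = 39916 - 1072/153 = 6106076/153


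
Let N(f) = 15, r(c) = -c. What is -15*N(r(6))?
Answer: -225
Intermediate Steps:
-15*N(r(6)) = -15*15 = -225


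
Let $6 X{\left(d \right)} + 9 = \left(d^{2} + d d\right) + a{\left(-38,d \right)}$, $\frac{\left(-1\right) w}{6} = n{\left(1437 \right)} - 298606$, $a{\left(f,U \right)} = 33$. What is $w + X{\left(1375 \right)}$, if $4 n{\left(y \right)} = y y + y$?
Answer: $- \frac{2033282}{3} \approx -6.7776 \cdot 10^{5}$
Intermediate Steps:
$n{\left(y \right)} = \frac{y}{4} + \frac{y^{2}}{4}$ ($n{\left(y \right)} = \frac{y y + y}{4} = \frac{y^{2} + y}{4} = \frac{y + y^{2}}{4} = \frac{y}{4} + \frac{y^{2}}{4}$)
$w = -1307973$ ($w = - 6 \left(\frac{1}{4} \cdot 1437 \left(1 + 1437\right) - 298606\right) = - 6 \left(\frac{1}{4} \cdot 1437 \cdot 1438 - 298606\right) = - 6 \left(\frac{1033203}{2} - 298606\right) = \left(-6\right) \frac{435991}{2} = -1307973$)
$X{\left(d \right)} = 4 + \frac{d^{2}}{3}$ ($X{\left(d \right)} = - \frac{3}{2} + \frac{\left(d^{2} + d d\right) + 33}{6} = - \frac{3}{2} + \frac{\left(d^{2} + d^{2}\right) + 33}{6} = - \frac{3}{2} + \frac{2 d^{2} + 33}{6} = - \frac{3}{2} + \frac{33 + 2 d^{2}}{6} = - \frac{3}{2} + \left(\frac{11}{2} + \frac{d^{2}}{3}\right) = 4 + \frac{d^{2}}{3}$)
$w + X{\left(1375 \right)} = -1307973 + \left(4 + \frac{1375^{2}}{3}\right) = -1307973 + \left(4 + \frac{1}{3} \cdot 1890625\right) = -1307973 + \left(4 + \frac{1890625}{3}\right) = -1307973 + \frac{1890637}{3} = - \frac{2033282}{3}$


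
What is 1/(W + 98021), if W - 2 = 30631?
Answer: 1/128654 ≈ 7.7728e-6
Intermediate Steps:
W = 30633 (W = 2 + 30631 = 30633)
1/(W + 98021) = 1/(30633 + 98021) = 1/128654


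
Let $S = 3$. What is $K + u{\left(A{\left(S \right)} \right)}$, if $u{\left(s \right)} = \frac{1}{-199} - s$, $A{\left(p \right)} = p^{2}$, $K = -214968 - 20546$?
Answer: $- \frac{46869078}{199} \approx -2.3552 \cdot 10^{5}$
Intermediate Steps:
$K = -235514$
$u{\left(s \right)} = - \frac{1}{199} - s$
$K + u{\left(A{\left(S \right)} \right)} = -235514 - \frac{1792}{199} = - \frac{46869078}{199}$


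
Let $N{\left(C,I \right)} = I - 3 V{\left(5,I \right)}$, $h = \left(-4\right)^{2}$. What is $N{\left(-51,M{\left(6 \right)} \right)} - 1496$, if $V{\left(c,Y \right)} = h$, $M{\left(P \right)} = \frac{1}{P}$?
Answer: $- \frac{9263}{6} \approx -1543.8$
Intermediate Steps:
$h = 16$
$V{\left(c,Y \right)} = 16$
$N{\left(C,I \right)} = -48 + I$ ($N{\left(C,I \right)} = I - 48 = -48 + I$)
$N{\left(-51,M{\left(6 \right)} \right)} - 1496 = \left(-48 + \frac{1}{6}\right) - 1496 = - \frac{287}{6} - 1496 = - \frac{9263}{6}$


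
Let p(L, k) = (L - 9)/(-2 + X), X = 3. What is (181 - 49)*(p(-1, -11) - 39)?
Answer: -6468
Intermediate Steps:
p(L, k) = -9 + L (p(L, k) = (L - 9)/(-2 + 3) = (-9 + L)/1 = (-9 + L)*1 = -9 + L)
(181 - 49)*(p(-1, -11) - 39) = (181 - 49)*((-9 - 1) - 39) = 132*(-10 - 39) = 132*(-49) = -6468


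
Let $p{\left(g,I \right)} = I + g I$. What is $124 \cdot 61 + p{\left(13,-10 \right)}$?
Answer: $7424$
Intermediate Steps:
$p{\left(g,I \right)} = I + I g$
$124 \cdot 61 + p{\left(13,-10 \right)} = 124 \cdot 61 - 10 \left(1 + 13\right) = 7564 - 140 = 7424$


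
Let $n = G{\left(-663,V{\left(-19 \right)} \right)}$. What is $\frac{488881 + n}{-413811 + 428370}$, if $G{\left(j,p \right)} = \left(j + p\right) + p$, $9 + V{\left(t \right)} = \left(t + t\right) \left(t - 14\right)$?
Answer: $\frac{490708}{14559} \approx 33.705$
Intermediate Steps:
$V{\left(t \right)} = -9 + 2 t \left(-14 + t\right)$ ($V{\left(t \right)} = -9 + \left(t + t\right) \left(t - 14\right) = -9 + 2 t \left(-14 + t\right)$)
$G{\left(j,p \right)} = j + 2 p$
$n = 1827$ ($n = -663 + 2 \left(-9 - -532 + 2 \left(-19\right)^{2}\right) = -663 + 2 \left(-9 + 532 + 2 \cdot 361\right) = -663 + 2 \left(-9 + 532 + 722\right) = -663 + 2 \cdot 1245 = -663 + 2490 = 1827$)
$\frac{488881 + n}{-413811 + 428370} = \frac{488881 + 1827}{-413811 + 428370} = \frac{490708}{14559}$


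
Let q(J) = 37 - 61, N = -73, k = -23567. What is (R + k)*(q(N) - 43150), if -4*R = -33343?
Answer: 1315187975/2 ≈ 6.5759e+8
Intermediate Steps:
R = 33343/4 (R = -¼*(-33343) = 33343/4 ≈ 8335.8)
q(J) = -24
(R + k)*(q(N) - 43150) = (33343/4 - 23567)*(-24 - 43150) = -60925/4*(-43174) = 1315187975/2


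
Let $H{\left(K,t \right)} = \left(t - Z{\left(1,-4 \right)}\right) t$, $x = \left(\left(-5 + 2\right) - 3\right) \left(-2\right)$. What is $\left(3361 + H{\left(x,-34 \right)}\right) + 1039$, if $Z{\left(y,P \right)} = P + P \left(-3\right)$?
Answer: $5828$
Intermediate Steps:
$Z{\left(y,P \right)} = - 2 P$ ($Z{\left(y,P \right)} = P - 3 P = - 2 P$)
$x = 12$ ($x = \left(-3 - 3\right) \left(-2\right) = \left(-6\right) \left(-2\right) = 12$)
$H{\left(K,t \right)} = t \left(-8 + t\right)$ ($H{\left(K,t \right)} = \left(t - \left(-2\right) \left(-4\right)\right) t = \left(t - 8\right) t = \left(-8 + t\right) t = t \left(-8 + t\right)$)
$\left(3361 + H{\left(x,-34 \right)}\right) + 1039 = \left(3361 - 34 \left(-8 - 34\right)\right) + 1039 = \left(3361 - -1428\right) + 1039 = \left(3361 + 1428\right) + 1039 = 4789 + 1039 = 5828$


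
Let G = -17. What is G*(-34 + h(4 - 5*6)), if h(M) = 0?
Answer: 578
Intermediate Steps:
G*(-34 + h(4 - 5*6)) = -17*(-34 + 0) = -17*(-34) = 578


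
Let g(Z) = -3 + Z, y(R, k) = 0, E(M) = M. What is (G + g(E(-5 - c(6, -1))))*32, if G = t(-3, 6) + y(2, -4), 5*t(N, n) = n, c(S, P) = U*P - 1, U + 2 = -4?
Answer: -1888/5 ≈ -377.60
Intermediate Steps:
U = -6 (U = -2 - 4 = -6)
c(S, P) = -1 - 6*P (c(S, P) = -6*P - 1 = -1 - 6*P)
t(N, n) = n/5
G = 6/5 (G = (⅕)*6 + 0 = 6/5 + 0 = 6/5 ≈ 1.2000)
(G + g(E(-5 - c(6, -1))))*32 = (6/5 + (-3 + (-5 - (-1 - 6*(-1)))))*32 = (6/5 + (-3 + (-5 - (-1 + 6))))*32 = (6/5 + (-3 + (-5 - 1*5)))*32 = (6/5 + (-3 + (-5 - 5)))*32 = (6/5 + (-3 - 10))*32 = (6/5 - 13)*32 = -59/5*32 = -1888/5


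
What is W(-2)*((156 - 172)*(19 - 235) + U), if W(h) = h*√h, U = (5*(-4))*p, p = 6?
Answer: -6672*I*√2 ≈ -9435.6*I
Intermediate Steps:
U = -120 (U = (5*(-4))*6 = -20*6 = -120)
W(h) = h^(3/2)
W(-2)*((156 - 172)*(19 - 235) + U) = (-2)^(3/2)*((156 - 172)*(19 - 235) - 120) = (-2*I*√2)*(-16*(-216) - 120) = (-2*I*√2)*(3456 - 120) = -2*I*√2*3336 = -6672*I*√2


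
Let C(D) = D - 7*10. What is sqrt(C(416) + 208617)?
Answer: sqrt(208963) ≈ 457.12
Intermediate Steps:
C(D) = -70 + D (C(D) = D - 1*70 = D - 70 = -70 + D)
sqrt(C(416) + 208617) = sqrt((-70 + 416) + 208617) = sqrt(346 + 208617) = sqrt(208963)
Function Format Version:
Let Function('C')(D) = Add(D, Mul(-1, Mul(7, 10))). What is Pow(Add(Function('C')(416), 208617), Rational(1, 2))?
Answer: Pow(208963, Rational(1, 2)) ≈ 457.12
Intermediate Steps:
Function('C')(D) = Add(-70, D) (Function('C')(D) = Add(D, Mul(-1, 70)) = Add(D, -70) = Add(-70, D))
Pow(Add(Function('C')(416), 208617), Rational(1, 2)) = Pow(Add(Add(-70, 416), 208617), Rational(1, 2)) = Pow(Add(346, 208617), Rational(1, 2)) = Pow(208963, Rational(1, 2))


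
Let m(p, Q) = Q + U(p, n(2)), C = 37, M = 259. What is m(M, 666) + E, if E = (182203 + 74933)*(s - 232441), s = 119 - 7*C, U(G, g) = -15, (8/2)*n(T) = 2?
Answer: -59804947365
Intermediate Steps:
n(T) = ½ (n(T) = (¼)*2 = ½)
s = -140 (s = 119 - 7*37 = 119 - 259 = -140)
m(p, Q) = -15 + Q (m(p, Q) = Q - 15 = -15 + Q)
E = -59804948016 (E = (182203 + 74933)*(-140 - 232441) = 257136*(-232581) = -59804948016)
m(M, 666) + E = (-15 + 666) - 59804948016 = 651 - 59804948016 = -59804947365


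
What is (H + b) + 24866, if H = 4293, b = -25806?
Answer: 3353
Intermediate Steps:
(H + b) + 24866 = (4293 - 25806) + 24866 = -21513 + 24866 = 3353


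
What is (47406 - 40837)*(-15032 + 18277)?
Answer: 21316405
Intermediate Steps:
(47406 - 40837)*(-15032 + 18277) = 6569*3245 = 21316405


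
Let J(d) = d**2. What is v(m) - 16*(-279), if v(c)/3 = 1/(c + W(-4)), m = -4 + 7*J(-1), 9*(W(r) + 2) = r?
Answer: 22347/5 ≈ 4469.4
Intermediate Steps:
W(r) = -2 + r/9
m = 3 (m = -4 + 7*(-1)**2 = -4 + 7*1 = -4 + 7 = 3)
v(c) = 3/(-22/9 + c) (v(c) = 3/(c + (-2 + (1/9)*(-4))) = 3/(c + (-2 - 4/9)) = 3/(c - 22/9) = 3/(-22/9 + c))
v(m) - 16*(-279) = 27/(-22 + 9*3) - 16*(-279) = 27/(-22 + 27) + 4464 = 27/5 + 4464 = 22347/5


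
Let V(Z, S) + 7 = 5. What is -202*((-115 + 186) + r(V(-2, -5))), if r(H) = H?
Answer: -13938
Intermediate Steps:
V(Z, S) = -2 (V(Z, S) = -7 + 5 = -2)
-202*((-115 + 186) + r(V(-2, -5))) = -202*((-115 + 186) - 2) = -202*(71 - 2) = -202*69 = -13938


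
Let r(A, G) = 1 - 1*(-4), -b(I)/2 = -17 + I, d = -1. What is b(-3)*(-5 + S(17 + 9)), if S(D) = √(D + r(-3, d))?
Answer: -200 + 40*√31 ≈ 22.711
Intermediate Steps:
b(I) = 34 - 2*I (b(I) = -2*(-17 + I) = 34 - 2*I)
r(A, G) = 5 (r(A, G) = 1 + 4 = 5)
S(D) = √(5 + D) (S(D) = √(D + 5) = √(5 + D))
b(-3)*(-5 + S(17 + 9)) = (34 - 2*(-3))*(-5 + √(5 + (17 + 9))) = (34 + 6)*(-5 + √(5 + 26)) = 40*(-5 + √31) = -200 + 40*√31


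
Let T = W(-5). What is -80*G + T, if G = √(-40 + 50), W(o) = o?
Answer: -5 - 80*√10 ≈ -257.98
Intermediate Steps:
G = √10 ≈ 3.1623
T = -5
-80*G + T = -80*√10 - 5 = -5 - 80*√10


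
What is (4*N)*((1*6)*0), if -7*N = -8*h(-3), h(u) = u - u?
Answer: 0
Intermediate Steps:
h(u) = 0
N = 0 (N = -(-8)*0/7 = -⅐*0 = 0)
(4*N)*((1*6)*0) = (4*0)*((1*6)*0) = 0*(6*0) = 0*0 = 0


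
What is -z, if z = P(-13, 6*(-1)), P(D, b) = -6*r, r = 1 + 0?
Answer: 6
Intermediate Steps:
r = 1
P(D, b) = -6 (P(D, b) = -6*1 = -6)
z = -6
-z = -1*(-6) = 6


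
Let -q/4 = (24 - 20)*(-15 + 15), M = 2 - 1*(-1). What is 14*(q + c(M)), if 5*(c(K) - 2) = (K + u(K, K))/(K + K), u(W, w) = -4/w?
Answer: 259/9 ≈ 28.778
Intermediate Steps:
M = 3 (M = 2 + 1 = 3)
c(K) = 2 + (K - 4/K)/(10*K) (c(K) = 2 + ((K - 4/K)/(K + K))/5 = 2 + ((K - 4/K)/((2*K)))/5 = 2 + ((K - 4/K)*(1/(2*K)))/5 = 2 + ((K - 4/K)/(2*K))/5 = 2 + (K - 4/K)/(10*K))
q = 0 (q = -4*(24 - 20)*(-15 + 15) = -16*0 = -4*0 = 0)
14*(q + c(M)) = 14*(0 + (21/10 - ⅖/3²)) = 14*(0 + (21/10 - ⅖*⅑)) = 14*(0 + (21/10 - 2/45)) = 14*(0 + 37/18) = 14*(37/18) = 259/9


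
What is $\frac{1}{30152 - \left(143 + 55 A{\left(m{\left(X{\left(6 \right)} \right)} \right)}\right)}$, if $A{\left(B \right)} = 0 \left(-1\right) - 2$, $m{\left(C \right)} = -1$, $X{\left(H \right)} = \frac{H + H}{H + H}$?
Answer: $\frac{1}{30119} \approx 3.3202 \cdot 10^{-5}$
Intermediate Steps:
$X{\left(H \right)} = 1$ ($X{\left(H \right)} = \frac{2 H}{2 H} = 2 H \frac{1}{2 H} = 1$)
$A{\left(B \right)} = -2$ ($A{\left(B \right)} = 0 - 2 = -2$)
$\frac{1}{30152 - \left(143 + 55 A{\left(m{\left(X{\left(6 \right)} \right)} \right)}\right)} = \frac{1}{30152 - 33} = \frac{1}{30119}$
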